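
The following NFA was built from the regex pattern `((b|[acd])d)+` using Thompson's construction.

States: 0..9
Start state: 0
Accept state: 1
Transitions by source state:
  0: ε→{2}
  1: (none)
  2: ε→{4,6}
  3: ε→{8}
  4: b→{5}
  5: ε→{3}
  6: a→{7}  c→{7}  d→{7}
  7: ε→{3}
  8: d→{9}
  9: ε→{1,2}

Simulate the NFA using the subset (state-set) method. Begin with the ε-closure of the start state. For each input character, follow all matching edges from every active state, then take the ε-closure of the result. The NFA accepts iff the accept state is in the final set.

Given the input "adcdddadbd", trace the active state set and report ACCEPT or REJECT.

S₀ = ε-closure({0}) = {0,2,4,6}
'a' @ 1: {3,7,8}
'd' @ 2: {1,2,4,6,9}  ✓accept
'c' @ 3: {3,7,8}
'd' @ 4: {1,2,4,6,9}  ✓accept
'd' @ 5: {3,7,8}
'd' @ 6: {1,2,4,6,9}  ✓accept
'a' @ 7: {3,7,8}
'd' @ 8: {1,2,4,6,9}  ✓accept
'b' @ 9: {3,5,8}
'd' @ 10: {1,2,4,6,9}  ✓accept
final: {1,2,4,6,9}; accept 1 in set

Answer: ACCEPT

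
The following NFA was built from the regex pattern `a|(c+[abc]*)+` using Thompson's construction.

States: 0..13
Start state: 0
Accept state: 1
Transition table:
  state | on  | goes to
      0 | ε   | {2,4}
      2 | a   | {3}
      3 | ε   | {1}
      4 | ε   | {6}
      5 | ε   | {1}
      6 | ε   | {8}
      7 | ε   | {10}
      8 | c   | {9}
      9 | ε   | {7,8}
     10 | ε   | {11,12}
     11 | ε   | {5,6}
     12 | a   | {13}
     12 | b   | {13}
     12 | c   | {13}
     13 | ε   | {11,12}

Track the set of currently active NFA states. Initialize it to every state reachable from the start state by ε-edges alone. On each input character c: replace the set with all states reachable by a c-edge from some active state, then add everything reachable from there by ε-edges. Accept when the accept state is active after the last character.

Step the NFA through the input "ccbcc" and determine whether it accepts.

Answer: ACCEPT

Steps:
initial (ε-close {0}): {0,2,4,6,8}
'c' @ 1: {1,5,6,7,8,9,10,11,12}  [accepting]
'c' @ 2: {1,5,6,7,8,9,10,11,12,13}  [accepting]
'b' @ 3: {1,5,6,8,11,12,13}  [accepting]
'c' @ 4: {1,5,6,7,8,9,10,11,12,13}  [accepting]
'c' @ 5: {1,5,6,7,8,9,10,11,12,13}  [accepting]
final: {1,5,6,7,8,9,10,11,12,13}; accept 1 in set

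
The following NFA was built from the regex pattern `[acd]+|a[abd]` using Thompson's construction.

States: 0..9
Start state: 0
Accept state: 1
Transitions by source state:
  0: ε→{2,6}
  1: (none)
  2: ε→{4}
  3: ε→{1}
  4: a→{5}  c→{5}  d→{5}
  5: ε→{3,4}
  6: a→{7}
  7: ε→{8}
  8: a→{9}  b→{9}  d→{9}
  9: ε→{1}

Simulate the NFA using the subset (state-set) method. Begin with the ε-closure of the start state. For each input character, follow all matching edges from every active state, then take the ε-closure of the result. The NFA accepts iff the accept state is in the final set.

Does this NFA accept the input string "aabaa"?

Answer: REJECT

Trace:
S₀ = ε-closure({0}) = {0,2,4,6}
'a' @ 1: {1,3,4,5,7,8}  (accept∈set)
'a' @ 2: {1,3,4,5,9}  (accept∈set)
'b' @ 3: {}  — no active states
rest 'aa' ignored (set empty)
end set {} — state 1 not in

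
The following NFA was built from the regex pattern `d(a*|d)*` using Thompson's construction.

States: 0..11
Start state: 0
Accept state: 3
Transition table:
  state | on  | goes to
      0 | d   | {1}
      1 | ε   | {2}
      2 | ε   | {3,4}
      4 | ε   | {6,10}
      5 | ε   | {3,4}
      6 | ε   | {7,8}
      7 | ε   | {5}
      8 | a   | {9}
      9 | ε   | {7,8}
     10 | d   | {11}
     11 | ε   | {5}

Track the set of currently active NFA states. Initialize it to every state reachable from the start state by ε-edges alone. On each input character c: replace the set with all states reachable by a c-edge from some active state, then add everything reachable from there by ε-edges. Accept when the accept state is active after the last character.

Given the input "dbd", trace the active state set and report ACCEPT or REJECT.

Answer: REJECT

Trace:
initial (ε-close {0}): {0}
'd' @ 1: {1,2,3,4,5,6,7,8,10}  [accepting]
'b' @ 2: {}  — state set empty
rest 'd' ignored (set empty)
final: {}; accept 3 not in set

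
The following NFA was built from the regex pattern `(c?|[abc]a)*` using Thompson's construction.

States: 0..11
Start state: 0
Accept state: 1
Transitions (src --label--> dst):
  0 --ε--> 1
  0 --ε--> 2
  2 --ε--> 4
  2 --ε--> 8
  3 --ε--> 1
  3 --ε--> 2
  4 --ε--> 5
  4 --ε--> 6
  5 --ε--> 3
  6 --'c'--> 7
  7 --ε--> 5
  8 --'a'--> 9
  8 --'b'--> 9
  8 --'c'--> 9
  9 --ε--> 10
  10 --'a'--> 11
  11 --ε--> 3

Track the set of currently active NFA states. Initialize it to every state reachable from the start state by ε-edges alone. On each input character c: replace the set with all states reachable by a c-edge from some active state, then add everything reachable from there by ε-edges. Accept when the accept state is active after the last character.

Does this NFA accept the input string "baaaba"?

S₀ = ε-closure({0}) = {0,1,2,3,4,5,6,8}
'b' @ 1: {9,10}
'a' @ 2: {1,2,3,4,5,6,8,11}  [accepting]
'a' @ 3: {9,10}
'a' @ 4: {1,2,3,4,5,6,8,11}  [accepting]
'b' @ 5: {9,10}
'a' @ 6: {1,2,3,4,5,6,8,11}  [accepting]
after full input: {1,2,3,4,5,6,8,11}  (accept=1 in)

Answer: ACCEPT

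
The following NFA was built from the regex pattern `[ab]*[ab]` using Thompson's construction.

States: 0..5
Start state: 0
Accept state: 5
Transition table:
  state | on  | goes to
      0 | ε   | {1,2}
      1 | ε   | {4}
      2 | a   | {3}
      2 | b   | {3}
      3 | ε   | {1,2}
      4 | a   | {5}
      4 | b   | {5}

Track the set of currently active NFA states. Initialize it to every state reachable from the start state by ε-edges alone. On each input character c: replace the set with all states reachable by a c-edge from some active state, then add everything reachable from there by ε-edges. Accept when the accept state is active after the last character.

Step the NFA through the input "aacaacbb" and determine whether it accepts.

Answer: REJECT

Derivation:
start: ε-closure({0}) = {0,1,2,4}
'a' @ 1: {1,2,3,4,5}  (accept∈set)
'a' @ 2: {1,2,3,4,5}  (accept∈set)
'c' @ 3: {}  — no active states
rest 'aacbb' ignored (set empty)
final: {}; accept 5 not in set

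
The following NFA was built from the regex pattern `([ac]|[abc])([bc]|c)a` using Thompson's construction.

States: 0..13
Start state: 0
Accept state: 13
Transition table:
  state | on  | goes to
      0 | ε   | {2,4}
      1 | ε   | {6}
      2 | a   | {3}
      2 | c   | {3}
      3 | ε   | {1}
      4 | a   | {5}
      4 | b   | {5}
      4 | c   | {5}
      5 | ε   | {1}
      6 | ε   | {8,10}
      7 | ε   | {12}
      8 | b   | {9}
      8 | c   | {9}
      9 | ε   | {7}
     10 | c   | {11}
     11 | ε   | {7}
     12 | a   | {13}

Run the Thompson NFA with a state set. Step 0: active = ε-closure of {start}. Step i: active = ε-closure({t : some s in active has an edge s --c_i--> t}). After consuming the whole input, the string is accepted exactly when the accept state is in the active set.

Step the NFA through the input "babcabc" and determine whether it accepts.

Answer: REJECT

Trace:
initial (ε-close {0}): {0,2,4}
'b' @ 1: {1,5,6,8,10}
'a' @ 2: {}  — dead — no transitions
rest 'bcabc' ignored (set empty)
after full input: {}  (accept=13 not in)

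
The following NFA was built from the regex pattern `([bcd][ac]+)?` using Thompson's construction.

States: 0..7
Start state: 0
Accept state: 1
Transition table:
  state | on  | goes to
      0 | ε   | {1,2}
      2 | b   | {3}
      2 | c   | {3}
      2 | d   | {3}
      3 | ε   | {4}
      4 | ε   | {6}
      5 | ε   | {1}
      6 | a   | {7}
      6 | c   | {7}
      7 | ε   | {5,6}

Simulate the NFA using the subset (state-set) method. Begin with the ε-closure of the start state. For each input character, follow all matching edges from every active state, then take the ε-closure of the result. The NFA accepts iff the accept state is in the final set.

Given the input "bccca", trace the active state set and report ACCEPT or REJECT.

initial (ε-close {0}): {0,1,2}
'b' @ 1: {3,4,6}
'c' @ 2: {1,5,6,7}  ✓accept
'c' @ 3: {1,5,6,7}  ✓accept
'c' @ 4: {1,5,6,7}  ✓accept
'a' @ 5: {1,5,6,7}  ✓accept
end set {1,5,6,7} — state 1 in

Answer: ACCEPT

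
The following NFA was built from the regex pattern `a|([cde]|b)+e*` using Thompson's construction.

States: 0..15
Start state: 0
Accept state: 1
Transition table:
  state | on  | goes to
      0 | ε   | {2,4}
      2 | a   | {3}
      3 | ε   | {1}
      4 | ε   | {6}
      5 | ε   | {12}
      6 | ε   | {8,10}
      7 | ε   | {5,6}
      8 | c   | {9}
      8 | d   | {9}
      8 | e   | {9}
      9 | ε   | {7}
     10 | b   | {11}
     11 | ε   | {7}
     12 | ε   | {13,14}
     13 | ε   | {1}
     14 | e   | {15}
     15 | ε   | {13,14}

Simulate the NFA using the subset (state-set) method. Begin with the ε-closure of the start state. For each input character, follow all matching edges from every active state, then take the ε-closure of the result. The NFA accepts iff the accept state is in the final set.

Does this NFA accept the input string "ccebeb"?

S₀ = ε-closure({0}) = {0,2,4,6,8,10}
'c' @ 1: {1,5,6,7,8,9,10,12,13,14}  (accept∈set)
'c' @ 2: {1,5,6,7,8,9,10,12,13,14}  (accept∈set)
'e' @ 3: {1,5,6,7,8,9,10,12,13,14,15}  (accept∈set)
'b' @ 4: {1,5,6,7,8,10,11,12,13,14}  (accept∈set)
'e' @ 5: {1,5,6,7,8,9,10,12,13,14,15}  (accept∈set)
'b' @ 6: {1,5,6,7,8,10,11,12,13,14}  (accept∈set)
end set {1,5,6,7,8,10,11,12,13,14} — state 1 in

Answer: ACCEPT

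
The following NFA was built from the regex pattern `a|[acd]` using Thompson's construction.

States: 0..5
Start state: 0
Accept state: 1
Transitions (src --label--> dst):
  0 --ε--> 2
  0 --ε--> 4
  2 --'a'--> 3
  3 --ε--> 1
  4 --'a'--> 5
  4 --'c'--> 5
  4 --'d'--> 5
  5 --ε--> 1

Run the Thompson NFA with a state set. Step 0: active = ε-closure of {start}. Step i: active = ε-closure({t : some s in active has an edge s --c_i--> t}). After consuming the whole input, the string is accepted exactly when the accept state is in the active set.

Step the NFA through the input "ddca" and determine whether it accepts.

S₀ = ε-closure({0}) = {0,2,4}
'd' @ 1: {1,5}  ✓accept
'd' @ 2: {}  — state set empty
rest 'ca' ignored (set empty)
after full input: {}  (accept=1 not in)

Answer: REJECT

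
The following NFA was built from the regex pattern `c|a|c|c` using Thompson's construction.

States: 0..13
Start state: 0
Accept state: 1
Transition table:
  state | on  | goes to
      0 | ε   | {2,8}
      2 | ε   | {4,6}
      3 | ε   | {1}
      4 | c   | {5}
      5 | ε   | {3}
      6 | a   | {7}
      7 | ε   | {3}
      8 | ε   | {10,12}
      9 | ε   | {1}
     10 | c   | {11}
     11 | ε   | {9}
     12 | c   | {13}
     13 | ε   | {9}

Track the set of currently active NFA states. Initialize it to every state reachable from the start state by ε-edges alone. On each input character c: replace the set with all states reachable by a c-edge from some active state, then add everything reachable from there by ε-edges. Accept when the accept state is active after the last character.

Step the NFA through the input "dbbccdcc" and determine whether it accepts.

Answer: REJECT

Trace:
start: ε-closure({0}) = {0,2,4,6,8,10,12}
'd' @ 1: {}  — no active states
rest 'bbccdcc' ignored (set empty)
after full input: {}  (accept=1 not in)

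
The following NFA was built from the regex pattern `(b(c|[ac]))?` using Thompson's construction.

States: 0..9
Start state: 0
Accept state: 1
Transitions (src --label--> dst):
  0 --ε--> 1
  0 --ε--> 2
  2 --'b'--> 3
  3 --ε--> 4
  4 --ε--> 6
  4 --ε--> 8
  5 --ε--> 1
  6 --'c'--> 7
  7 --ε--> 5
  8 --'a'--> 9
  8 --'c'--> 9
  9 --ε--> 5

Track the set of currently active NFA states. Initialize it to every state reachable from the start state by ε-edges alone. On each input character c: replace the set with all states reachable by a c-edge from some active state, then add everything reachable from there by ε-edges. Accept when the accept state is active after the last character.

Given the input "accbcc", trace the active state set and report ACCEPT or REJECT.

Answer: REJECT

Derivation:
initial (ε-close {0}): {0,1,2}
'a' @ 1: {}  — no active states
rest 'ccbcc' ignored (set empty)
end set {} — state 1 not in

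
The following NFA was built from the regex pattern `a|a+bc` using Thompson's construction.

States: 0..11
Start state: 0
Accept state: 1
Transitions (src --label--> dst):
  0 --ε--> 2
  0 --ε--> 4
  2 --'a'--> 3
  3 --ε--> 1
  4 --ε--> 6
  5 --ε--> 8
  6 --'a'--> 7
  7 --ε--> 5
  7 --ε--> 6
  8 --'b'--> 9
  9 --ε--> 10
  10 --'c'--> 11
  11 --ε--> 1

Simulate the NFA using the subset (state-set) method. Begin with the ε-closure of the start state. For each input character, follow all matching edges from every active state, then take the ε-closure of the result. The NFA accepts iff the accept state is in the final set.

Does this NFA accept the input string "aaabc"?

start: ε-closure({0}) = {0,2,4,6}
'a' @ 1: {1,3,5,6,7,8}  [accepting]
'a' @ 2: {5,6,7,8}
'a' @ 3: {5,6,7,8}
'b' @ 4: {9,10}
'c' @ 5: {1,11}  [accepting]
after full input: {1,11}  (accept=1 in)

Answer: ACCEPT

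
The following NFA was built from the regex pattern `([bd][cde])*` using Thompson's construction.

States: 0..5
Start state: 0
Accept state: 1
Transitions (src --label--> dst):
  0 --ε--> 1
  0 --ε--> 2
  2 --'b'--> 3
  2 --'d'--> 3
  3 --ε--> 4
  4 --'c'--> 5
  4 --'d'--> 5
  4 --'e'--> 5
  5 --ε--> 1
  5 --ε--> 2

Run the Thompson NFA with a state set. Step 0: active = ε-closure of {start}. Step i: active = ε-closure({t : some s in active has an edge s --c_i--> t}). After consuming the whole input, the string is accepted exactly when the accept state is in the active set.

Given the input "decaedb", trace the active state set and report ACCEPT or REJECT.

Answer: REJECT

Derivation:
initial (ε-close {0}): {0,1,2}
'd' @ 1: {3,4}
'e' @ 2: {1,2,5}  [accepting]
'c' @ 3: {}  — dead — no transitions
rest 'aedb' ignored (set empty)
final: {}; accept 1 not in set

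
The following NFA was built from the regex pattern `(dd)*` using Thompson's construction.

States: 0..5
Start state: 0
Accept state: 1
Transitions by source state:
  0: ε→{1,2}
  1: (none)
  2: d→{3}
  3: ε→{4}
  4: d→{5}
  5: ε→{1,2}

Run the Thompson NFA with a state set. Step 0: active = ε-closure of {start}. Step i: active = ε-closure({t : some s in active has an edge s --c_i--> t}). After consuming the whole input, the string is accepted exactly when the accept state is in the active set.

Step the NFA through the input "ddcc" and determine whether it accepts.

S₀ = ε-closure({0}) = {0,1,2}
'd' @ 1: {3,4}
'd' @ 2: {1,2,5}  ✓accept
'c' @ 3: {}  — state set empty
rest 'c' ignored (set empty)
final: {}; accept 1 not in set

Answer: REJECT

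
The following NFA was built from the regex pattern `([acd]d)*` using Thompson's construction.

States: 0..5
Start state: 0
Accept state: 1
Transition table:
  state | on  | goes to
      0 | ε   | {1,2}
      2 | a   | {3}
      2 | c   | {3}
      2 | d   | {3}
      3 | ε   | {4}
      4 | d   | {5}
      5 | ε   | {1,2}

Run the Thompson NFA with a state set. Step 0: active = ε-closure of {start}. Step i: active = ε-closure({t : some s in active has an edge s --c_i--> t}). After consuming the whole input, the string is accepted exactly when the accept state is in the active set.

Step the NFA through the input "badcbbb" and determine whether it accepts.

Answer: REJECT

Derivation:
initial (ε-close {0}): {0,1,2}
'b' @ 1: {}  — dead — no transitions
rest 'adcbbb' ignored (set empty)
end set {} — state 1 not in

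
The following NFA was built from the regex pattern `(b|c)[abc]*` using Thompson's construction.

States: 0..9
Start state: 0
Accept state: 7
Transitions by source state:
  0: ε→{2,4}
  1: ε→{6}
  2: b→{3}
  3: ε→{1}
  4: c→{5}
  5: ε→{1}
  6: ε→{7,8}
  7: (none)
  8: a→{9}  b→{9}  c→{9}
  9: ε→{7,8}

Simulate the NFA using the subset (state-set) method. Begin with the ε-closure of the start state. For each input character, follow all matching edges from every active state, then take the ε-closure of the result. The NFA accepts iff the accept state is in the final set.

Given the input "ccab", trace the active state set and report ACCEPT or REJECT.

initial (ε-close {0}): {0,2,4}
'c' @ 1: {1,5,6,7,8}  ✓accept
'c' @ 2: {7,8,9}  ✓accept
'a' @ 3: {7,8,9}  ✓accept
'b' @ 4: {7,8,9}  ✓accept
end set {7,8,9} — state 7 in

Answer: ACCEPT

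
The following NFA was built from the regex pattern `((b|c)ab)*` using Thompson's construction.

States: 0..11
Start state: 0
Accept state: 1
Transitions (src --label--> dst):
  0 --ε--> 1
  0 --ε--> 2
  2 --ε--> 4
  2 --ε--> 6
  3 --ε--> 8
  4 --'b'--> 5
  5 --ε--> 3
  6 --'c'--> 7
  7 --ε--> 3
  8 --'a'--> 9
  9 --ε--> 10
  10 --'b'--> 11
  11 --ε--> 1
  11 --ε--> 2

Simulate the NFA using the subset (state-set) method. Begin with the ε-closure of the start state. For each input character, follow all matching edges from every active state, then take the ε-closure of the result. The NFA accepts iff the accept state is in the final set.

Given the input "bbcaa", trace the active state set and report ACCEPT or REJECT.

S₀ = ε-closure({0}) = {0,1,2,4,6}
'b' @ 1: {3,5,8}
'b' @ 2: {}  — state set empty
rest 'caa' ignored (set empty)
final: {}; accept 1 not in set

Answer: REJECT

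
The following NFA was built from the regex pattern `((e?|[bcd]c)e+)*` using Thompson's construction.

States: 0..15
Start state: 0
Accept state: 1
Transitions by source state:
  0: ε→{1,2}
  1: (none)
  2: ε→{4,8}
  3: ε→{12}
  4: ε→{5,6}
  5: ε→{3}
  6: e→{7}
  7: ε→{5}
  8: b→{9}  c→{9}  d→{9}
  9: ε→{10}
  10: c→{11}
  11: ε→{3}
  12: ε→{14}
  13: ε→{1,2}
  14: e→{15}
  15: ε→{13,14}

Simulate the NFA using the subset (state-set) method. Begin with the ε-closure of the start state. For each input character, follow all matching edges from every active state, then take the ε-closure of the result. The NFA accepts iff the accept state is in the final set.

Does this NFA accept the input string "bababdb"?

Answer: REJECT

Derivation:
start: ε-closure({0}) = {0,1,2,3,4,5,6,8,12,14}
'b' @ 1: {9,10}
'a' @ 2: {}  — no active states
rest 'babdb' ignored (set empty)
end set {} — state 1 not in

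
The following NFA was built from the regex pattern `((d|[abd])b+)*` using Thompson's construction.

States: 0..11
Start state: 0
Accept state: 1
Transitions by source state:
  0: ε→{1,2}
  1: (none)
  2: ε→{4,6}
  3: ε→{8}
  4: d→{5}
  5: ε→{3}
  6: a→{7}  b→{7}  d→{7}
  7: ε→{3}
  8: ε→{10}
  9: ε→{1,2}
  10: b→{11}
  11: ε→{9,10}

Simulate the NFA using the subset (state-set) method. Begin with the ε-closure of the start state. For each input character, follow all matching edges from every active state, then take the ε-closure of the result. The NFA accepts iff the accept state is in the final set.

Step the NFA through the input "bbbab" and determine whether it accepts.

start: ε-closure({0}) = {0,1,2,4,6}
'b' @ 1: {3,7,8,10}
'b' @ 2: {1,2,4,6,9,10,11}  ✓accept
'b' @ 3: {1,2,3,4,6,7,8,9,10,11}  ✓accept
'a' @ 4: {3,7,8,10}
'b' @ 5: {1,2,4,6,9,10,11}  ✓accept
final: {1,2,4,6,9,10,11}; accept 1 in set

Answer: ACCEPT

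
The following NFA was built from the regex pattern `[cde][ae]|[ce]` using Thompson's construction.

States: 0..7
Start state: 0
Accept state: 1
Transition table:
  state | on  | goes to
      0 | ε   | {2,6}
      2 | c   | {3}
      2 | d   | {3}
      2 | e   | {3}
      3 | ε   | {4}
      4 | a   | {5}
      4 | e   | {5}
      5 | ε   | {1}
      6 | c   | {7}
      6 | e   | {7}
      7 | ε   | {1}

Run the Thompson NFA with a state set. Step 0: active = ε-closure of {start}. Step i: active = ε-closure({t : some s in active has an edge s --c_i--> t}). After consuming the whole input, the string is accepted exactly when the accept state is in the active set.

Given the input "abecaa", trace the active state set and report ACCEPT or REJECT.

S₀ = ε-closure({0}) = {0,2,6}
'a' @ 1: {}  — dead — no transitions
rest 'becaa' ignored (set empty)
final: {}; accept 1 not in set

Answer: REJECT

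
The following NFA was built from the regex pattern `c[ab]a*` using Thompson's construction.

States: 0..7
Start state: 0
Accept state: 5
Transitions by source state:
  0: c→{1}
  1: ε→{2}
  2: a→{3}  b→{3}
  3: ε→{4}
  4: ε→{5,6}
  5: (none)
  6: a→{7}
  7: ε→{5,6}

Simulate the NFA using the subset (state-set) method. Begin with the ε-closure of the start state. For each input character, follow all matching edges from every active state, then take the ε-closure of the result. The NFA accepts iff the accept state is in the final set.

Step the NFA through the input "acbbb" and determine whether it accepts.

Answer: REJECT

Trace:
start: ε-closure({0}) = {0}
'a' @ 1: {}  — dead — no transitions
rest 'cbbb' ignored (set empty)
after full input: {}  (accept=5 not in)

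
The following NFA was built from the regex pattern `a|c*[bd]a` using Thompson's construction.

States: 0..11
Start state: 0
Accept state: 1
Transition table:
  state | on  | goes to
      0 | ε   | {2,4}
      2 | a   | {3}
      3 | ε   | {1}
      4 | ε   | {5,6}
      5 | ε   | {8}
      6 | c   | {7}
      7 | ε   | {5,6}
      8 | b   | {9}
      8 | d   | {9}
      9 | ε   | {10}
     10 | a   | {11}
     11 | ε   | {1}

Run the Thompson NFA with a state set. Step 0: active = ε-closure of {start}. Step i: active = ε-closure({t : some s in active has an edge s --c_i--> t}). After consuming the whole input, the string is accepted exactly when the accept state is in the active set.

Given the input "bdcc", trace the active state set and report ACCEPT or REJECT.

Answer: REJECT

Derivation:
start: ε-closure({0}) = {0,2,4,5,6,8}
'b' @ 1: {9,10}
'd' @ 2: {}  — state set empty
rest 'cc' ignored (set empty)
final: {}; accept 1 not in set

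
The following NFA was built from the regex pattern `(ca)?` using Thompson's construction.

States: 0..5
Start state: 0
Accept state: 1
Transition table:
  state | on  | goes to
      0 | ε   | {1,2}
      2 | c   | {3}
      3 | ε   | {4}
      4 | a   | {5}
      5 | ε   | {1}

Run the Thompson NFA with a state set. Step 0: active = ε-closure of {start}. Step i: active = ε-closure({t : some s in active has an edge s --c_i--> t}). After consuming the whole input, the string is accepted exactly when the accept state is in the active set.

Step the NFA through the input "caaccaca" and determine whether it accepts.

Answer: REJECT

Trace:
S₀ = ε-closure({0}) = {0,1,2}
'c' @ 1: {3,4}
'a' @ 2: {1,5}  ✓accept
'a' @ 3: {}  — no active states
rest 'ccaca' ignored (set empty)
final: {}; accept 1 not in set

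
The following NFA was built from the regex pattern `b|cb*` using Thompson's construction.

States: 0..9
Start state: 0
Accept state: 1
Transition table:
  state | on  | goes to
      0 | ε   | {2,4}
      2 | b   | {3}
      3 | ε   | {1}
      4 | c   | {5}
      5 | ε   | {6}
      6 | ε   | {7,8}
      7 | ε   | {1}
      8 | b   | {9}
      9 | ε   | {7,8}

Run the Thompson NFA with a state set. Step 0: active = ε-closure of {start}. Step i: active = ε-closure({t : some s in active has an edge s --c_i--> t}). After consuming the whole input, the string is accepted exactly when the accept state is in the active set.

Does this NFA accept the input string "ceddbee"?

Answer: REJECT

Derivation:
start: ε-closure({0}) = {0,2,4}
'c' @ 1: {1,5,6,7,8}  ✓accept
'e' @ 2: {}  — dead — no transitions
rest 'ddbee' ignored (set empty)
after full input: {}  (accept=1 not in)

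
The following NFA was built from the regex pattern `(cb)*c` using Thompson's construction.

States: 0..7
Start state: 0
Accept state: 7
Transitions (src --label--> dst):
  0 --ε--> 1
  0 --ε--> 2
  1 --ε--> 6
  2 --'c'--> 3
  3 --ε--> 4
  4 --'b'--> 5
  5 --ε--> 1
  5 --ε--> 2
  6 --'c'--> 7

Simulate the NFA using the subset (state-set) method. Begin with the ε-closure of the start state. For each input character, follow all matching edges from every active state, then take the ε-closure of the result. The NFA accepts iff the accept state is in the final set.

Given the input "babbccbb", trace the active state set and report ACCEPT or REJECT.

Answer: REJECT

Trace:
start: ε-closure({0}) = {0,1,2,6}
'b' @ 1: {}  — dead — no transitions
rest 'abbccbb' ignored (set empty)
final: {}; accept 7 not in set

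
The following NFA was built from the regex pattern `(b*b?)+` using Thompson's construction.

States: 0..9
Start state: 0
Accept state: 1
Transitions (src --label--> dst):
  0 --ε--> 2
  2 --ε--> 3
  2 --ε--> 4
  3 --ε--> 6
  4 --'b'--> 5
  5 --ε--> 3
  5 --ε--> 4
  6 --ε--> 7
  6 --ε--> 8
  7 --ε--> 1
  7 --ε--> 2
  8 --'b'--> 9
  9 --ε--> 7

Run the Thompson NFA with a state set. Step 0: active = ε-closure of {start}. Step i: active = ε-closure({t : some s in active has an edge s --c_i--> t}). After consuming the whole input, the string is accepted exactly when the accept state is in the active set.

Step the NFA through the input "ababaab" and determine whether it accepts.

Answer: REJECT

Steps:
start: ε-closure({0}) = {0,1,2,3,4,6,7,8}
'a' @ 1: {}  — state set empty
rest 'babaab' ignored (set empty)
after full input: {}  (accept=1 not in)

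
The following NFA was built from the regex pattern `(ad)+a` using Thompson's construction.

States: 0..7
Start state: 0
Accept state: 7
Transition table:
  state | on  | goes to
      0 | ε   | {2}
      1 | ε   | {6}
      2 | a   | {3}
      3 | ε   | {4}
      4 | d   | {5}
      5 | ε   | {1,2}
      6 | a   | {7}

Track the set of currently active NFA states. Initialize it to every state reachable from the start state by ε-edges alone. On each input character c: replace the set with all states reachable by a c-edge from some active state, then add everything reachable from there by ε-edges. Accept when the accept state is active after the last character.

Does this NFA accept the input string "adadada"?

Answer: ACCEPT

Steps:
start: ε-closure({0}) = {0,2}
'a' @ 1: {3,4}
'd' @ 2: {1,2,5,6}
'a' @ 3: {3,4,7}  [accepting]
'd' @ 4: {1,2,5,6}
'a' @ 5: {3,4,7}  [accepting]
'd' @ 6: {1,2,5,6}
'a' @ 7: {3,4,7}  [accepting]
end set {3,4,7} — state 7 in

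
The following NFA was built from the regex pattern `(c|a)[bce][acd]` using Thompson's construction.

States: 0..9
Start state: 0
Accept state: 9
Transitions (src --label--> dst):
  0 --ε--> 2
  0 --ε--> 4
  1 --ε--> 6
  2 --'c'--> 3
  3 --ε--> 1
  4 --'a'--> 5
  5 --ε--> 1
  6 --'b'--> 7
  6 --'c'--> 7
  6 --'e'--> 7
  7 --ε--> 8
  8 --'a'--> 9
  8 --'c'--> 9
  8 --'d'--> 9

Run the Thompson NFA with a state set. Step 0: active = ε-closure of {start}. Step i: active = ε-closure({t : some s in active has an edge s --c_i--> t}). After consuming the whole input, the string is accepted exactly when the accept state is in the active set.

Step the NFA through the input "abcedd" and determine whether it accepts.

start: ε-closure({0}) = {0,2,4}
'a' @ 1: {1,5,6}
'b' @ 2: {7,8}
'c' @ 3: {9}  ✓accept
'e' @ 4: {}  — dead — no transitions
rest 'dd' ignored (set empty)
final: {}; accept 9 not in set

Answer: REJECT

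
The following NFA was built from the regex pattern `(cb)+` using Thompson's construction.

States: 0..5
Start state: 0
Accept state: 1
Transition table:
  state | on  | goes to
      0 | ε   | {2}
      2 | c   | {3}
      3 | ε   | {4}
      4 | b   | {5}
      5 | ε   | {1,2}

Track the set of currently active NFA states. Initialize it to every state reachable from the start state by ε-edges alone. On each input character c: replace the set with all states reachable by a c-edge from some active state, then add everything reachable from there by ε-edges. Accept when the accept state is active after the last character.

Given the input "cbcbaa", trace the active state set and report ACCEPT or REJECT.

Answer: REJECT

Trace:
initial (ε-close {0}): {0,2}
'c' @ 1: {3,4}
'b' @ 2: {1,2,5}  [accepting]
'c' @ 3: {3,4}
'b' @ 4: {1,2,5}  [accepting]
'a' @ 5: {}  — state set empty
rest 'a' ignored (set empty)
after full input: {}  (accept=1 not in)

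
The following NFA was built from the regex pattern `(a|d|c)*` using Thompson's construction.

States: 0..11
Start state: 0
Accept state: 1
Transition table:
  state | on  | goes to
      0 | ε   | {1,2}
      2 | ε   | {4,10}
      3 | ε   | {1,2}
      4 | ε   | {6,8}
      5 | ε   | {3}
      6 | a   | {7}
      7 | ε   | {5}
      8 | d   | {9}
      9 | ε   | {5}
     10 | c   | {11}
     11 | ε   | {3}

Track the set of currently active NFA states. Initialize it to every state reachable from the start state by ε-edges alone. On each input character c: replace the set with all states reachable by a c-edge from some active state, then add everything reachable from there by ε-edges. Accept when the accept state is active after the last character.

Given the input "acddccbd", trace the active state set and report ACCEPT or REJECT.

Answer: REJECT

Derivation:
S₀ = ε-closure({0}) = {0,1,2,4,6,8,10}
'a' @ 1: {1,2,3,4,5,6,7,8,10}  (accept∈set)
'c' @ 2: {1,2,3,4,6,8,10,11}  (accept∈set)
'd' @ 3: {1,2,3,4,5,6,8,9,10}  (accept∈set)
'd' @ 4: {1,2,3,4,5,6,8,9,10}  (accept∈set)
'c' @ 5: {1,2,3,4,6,8,10,11}  (accept∈set)
'c' @ 6: {1,2,3,4,6,8,10,11}  (accept∈set)
'b' @ 7: {}  — state set empty
rest 'd' ignored (set empty)
end set {} — state 1 not in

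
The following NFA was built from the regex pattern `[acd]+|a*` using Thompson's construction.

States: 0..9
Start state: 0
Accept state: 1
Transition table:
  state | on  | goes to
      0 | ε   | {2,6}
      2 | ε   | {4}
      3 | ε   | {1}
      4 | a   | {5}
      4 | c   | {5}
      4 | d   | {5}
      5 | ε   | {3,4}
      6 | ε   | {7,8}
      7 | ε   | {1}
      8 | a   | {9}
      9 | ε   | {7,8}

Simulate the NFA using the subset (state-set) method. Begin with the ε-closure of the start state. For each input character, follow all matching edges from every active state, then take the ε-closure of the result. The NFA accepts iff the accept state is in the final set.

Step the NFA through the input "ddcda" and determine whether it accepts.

Answer: ACCEPT

Derivation:
start: ε-closure({0}) = {0,1,2,4,6,7,8}
'd' @ 1: {1,3,4,5}  (accept∈set)
'd' @ 2: {1,3,4,5}  (accept∈set)
'c' @ 3: {1,3,4,5}  (accept∈set)
'd' @ 4: {1,3,4,5}  (accept∈set)
'a' @ 5: {1,3,4,5}  (accept∈set)
end set {1,3,4,5} — state 1 in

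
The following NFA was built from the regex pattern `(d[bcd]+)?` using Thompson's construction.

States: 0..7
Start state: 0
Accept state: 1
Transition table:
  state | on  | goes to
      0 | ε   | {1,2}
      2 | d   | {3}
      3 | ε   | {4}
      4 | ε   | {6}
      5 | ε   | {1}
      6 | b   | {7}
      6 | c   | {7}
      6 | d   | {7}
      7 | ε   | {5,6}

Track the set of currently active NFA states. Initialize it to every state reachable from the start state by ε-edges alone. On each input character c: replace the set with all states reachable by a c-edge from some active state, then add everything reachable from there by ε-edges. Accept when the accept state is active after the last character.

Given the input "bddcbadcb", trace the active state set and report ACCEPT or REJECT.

start: ε-closure({0}) = {0,1,2}
'b' @ 1: {}  — state set empty
rest 'ddcbadcb' ignored (set empty)
end set {} — state 1 not in

Answer: REJECT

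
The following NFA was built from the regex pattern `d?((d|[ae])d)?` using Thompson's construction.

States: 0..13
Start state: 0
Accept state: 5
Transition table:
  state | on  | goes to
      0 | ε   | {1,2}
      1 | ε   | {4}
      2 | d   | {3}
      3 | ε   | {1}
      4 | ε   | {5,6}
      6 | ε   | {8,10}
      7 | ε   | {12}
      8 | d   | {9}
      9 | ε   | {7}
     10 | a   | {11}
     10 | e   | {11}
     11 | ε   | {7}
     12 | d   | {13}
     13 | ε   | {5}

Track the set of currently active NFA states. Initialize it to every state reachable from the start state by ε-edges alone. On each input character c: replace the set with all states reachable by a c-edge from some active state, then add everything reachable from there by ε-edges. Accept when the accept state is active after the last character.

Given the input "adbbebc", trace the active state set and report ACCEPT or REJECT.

S₀ = ε-closure({0}) = {0,1,2,4,5,6,8,10}
'a' @ 1: {7,11,12}
'd' @ 2: {5,13}  ✓accept
'b' @ 3: {}  — dead — no transitions
rest 'bebc' ignored (set empty)
end set {} — state 5 not in

Answer: REJECT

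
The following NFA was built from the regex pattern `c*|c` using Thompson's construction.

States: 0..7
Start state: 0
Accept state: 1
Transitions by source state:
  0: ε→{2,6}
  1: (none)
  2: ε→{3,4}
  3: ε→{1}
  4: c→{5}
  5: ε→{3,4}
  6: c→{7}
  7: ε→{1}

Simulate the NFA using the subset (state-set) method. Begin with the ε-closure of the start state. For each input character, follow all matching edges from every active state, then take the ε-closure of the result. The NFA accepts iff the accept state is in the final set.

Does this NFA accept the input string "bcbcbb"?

S₀ = ε-closure({0}) = {0,1,2,3,4,6}
'b' @ 1: {}  — dead — no transitions
rest 'cbcbb' ignored (set empty)
end set {} — state 1 not in

Answer: REJECT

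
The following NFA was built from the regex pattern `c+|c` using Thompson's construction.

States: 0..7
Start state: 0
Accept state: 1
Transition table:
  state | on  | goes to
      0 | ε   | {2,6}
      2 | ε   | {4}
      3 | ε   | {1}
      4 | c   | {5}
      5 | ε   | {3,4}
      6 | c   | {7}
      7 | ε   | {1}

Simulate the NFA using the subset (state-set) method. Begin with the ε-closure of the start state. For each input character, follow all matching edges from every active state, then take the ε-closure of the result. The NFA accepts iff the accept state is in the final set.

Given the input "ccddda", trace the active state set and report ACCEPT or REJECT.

Answer: REJECT

Steps:
start: ε-closure({0}) = {0,2,4,6}
'c' @ 1: {1,3,4,5,7}  (accept∈set)
'c' @ 2: {1,3,4,5}  (accept∈set)
'd' @ 3: {}  — state set empty
rest 'dda' ignored (set empty)
after full input: {}  (accept=1 not in)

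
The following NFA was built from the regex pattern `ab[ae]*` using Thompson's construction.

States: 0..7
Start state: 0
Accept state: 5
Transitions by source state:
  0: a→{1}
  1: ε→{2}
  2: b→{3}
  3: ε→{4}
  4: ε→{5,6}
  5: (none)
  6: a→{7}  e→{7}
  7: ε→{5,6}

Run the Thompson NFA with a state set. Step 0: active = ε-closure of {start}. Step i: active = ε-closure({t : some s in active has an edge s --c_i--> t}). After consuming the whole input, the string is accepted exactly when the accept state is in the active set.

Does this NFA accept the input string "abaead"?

Answer: REJECT

Derivation:
initial (ε-close {0}): {0}
'a' @ 1: {1,2}
'b' @ 2: {3,4,5,6}  ✓accept
'a' @ 3: {5,6,7}  ✓accept
'e' @ 4: {5,6,7}  ✓accept
'a' @ 5: {5,6,7}  ✓accept
'd' @ 6: {}  — no active states
after full input: {}  (accept=5 not in)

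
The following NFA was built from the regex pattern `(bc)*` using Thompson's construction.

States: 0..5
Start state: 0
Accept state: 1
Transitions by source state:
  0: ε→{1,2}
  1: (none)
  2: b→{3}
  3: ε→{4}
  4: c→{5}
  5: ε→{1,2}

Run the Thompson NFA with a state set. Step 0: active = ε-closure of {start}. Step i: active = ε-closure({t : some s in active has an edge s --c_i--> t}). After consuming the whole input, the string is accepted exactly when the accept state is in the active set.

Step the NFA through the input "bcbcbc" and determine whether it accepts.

Answer: ACCEPT

Derivation:
initial (ε-close {0}): {0,1,2}
'b' @ 1: {3,4}
'c' @ 2: {1,2,5}  (accept∈set)
'b' @ 3: {3,4}
'c' @ 4: {1,2,5}  (accept∈set)
'b' @ 5: {3,4}
'c' @ 6: {1,2,5}  (accept∈set)
end set {1,2,5} — state 1 in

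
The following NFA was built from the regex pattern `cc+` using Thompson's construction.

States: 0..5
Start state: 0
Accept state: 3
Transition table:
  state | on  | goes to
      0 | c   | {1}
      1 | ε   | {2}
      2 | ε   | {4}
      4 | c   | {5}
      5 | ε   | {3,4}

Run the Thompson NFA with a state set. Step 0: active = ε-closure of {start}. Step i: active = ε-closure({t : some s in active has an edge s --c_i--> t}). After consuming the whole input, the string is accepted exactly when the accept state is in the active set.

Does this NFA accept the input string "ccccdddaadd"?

initial (ε-close {0}): {0}
'c' @ 1: {1,2,4}
'c' @ 2: {3,4,5}  (accept∈set)
'c' @ 3: {3,4,5}  (accept∈set)
'c' @ 4: {3,4,5}  (accept∈set)
'd' @ 5: {}  — dead — no transitions
rest 'ddaadd' ignored (set empty)
final: {}; accept 3 not in set

Answer: REJECT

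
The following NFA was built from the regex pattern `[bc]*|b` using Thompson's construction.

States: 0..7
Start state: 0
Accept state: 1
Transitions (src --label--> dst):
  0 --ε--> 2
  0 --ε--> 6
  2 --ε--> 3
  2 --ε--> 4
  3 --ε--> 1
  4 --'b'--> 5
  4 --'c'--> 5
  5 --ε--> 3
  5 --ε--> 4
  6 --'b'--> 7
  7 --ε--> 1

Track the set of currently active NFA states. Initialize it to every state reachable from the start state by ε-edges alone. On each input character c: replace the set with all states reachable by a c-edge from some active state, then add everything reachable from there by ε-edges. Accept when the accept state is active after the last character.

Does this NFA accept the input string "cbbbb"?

start: ε-closure({0}) = {0,1,2,3,4,6}
'c' @ 1: {1,3,4,5}  ✓accept
'b' @ 2: {1,3,4,5}  ✓accept
'b' @ 3: {1,3,4,5}  ✓accept
'b' @ 4: {1,3,4,5}  ✓accept
'b' @ 5: {1,3,4,5}  ✓accept
after full input: {1,3,4,5}  (accept=1 in)

Answer: ACCEPT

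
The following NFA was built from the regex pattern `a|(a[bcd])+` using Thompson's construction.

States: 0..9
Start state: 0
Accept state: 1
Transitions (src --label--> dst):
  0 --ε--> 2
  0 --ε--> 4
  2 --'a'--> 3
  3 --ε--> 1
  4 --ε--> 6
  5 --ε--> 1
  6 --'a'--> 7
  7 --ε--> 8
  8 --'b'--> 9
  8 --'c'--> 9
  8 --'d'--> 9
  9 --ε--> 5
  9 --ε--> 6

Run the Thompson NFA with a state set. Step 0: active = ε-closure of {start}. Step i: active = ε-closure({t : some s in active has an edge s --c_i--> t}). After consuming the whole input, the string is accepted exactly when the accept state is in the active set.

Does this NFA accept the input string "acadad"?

Answer: ACCEPT

Derivation:
start: ε-closure({0}) = {0,2,4,6}
'a' @ 1: {1,3,7,8}  [accepting]
'c' @ 2: {1,5,6,9}  [accepting]
'a' @ 3: {7,8}
'd' @ 4: {1,5,6,9}  [accepting]
'a' @ 5: {7,8}
'd' @ 6: {1,5,6,9}  [accepting]
final: {1,5,6,9}; accept 1 in set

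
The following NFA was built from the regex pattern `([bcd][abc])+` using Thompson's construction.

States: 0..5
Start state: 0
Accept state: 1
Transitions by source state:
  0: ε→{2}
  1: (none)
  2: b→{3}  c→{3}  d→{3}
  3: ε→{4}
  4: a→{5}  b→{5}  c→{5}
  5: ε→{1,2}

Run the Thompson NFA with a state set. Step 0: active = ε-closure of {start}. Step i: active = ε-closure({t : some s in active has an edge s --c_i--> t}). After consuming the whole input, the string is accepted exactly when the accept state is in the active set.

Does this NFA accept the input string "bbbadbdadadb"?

Answer: ACCEPT

Trace:
S₀ = ε-closure({0}) = {0,2}
'b' @ 1: {3,4}
'b' @ 2: {1,2,5}  ✓accept
'b' @ 3: {3,4}
'a' @ 4: {1,2,5}  ✓accept
'd' @ 5: {3,4}
'b' @ 6: {1,2,5}  ✓accept
'd' @ 7: {3,4}
'a' @ 8: {1,2,5}  ✓accept
'd' @ 9: {3,4}
'a' @ 10: {1,2,5}  ✓accept
'd' @ 11: {3,4}
'b' @ 12: {1,2,5}  ✓accept
after full input: {1,2,5}  (accept=1 in)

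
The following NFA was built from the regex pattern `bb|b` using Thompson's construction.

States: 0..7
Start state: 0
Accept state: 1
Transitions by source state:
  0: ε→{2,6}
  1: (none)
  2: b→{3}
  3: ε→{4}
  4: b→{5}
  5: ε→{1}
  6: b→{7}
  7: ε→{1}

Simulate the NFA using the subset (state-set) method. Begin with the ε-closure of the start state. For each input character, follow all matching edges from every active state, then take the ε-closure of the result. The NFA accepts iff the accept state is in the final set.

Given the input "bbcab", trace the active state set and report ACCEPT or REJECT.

initial (ε-close {0}): {0,2,6}
'b' @ 1: {1,3,4,7}  [accepting]
'b' @ 2: {1,5}  [accepting]
'c' @ 3: {}  — no active states
rest 'ab' ignored (set empty)
end set {} — state 1 not in

Answer: REJECT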